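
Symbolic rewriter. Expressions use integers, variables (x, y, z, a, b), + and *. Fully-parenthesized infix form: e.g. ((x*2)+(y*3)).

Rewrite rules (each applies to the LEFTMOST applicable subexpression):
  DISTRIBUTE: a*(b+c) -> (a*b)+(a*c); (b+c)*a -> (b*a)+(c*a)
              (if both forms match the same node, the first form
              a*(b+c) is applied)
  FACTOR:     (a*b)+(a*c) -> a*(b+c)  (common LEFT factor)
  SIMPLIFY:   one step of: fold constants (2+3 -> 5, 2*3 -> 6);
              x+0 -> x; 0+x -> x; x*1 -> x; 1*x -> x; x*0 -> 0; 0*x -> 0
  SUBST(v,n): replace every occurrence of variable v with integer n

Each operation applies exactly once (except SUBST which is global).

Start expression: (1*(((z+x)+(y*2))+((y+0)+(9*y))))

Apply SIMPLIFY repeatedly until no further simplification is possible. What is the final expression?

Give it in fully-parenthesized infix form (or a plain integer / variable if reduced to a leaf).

Answer: (((z+x)+(y*2))+(y+(9*y)))

Derivation:
Start: (1*(((z+x)+(y*2))+((y+0)+(9*y))))
Step 1: at root: (1*(((z+x)+(y*2))+((y+0)+(9*y)))) -> (((z+x)+(y*2))+((y+0)+(9*y))); overall: (1*(((z+x)+(y*2))+((y+0)+(9*y)))) -> (((z+x)+(y*2))+((y+0)+(9*y)))
Step 2: at RL: (y+0) -> y; overall: (((z+x)+(y*2))+((y+0)+(9*y))) -> (((z+x)+(y*2))+(y+(9*y)))
Fixed point: (((z+x)+(y*2))+(y+(9*y)))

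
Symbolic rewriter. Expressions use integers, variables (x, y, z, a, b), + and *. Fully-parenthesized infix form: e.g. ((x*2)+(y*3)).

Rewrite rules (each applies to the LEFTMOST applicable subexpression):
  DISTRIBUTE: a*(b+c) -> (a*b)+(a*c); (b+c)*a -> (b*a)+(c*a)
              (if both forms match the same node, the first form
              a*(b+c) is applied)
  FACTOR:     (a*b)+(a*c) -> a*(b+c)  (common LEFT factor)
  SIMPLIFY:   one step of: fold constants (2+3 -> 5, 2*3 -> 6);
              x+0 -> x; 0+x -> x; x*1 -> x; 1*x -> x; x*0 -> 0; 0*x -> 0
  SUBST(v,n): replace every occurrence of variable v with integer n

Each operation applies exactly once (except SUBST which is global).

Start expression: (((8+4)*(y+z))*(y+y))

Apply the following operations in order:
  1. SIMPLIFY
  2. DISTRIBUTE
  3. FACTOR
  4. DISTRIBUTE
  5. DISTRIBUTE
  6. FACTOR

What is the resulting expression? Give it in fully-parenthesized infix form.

Start: (((8+4)*(y+z))*(y+y))
Apply SIMPLIFY at LL (target: (8+4)): (((8+4)*(y+z))*(y+y)) -> ((12*(y+z))*(y+y))
Apply DISTRIBUTE at root (target: ((12*(y+z))*(y+y))): ((12*(y+z))*(y+y)) -> (((12*(y+z))*y)+((12*(y+z))*y))
Apply FACTOR at root (target: (((12*(y+z))*y)+((12*(y+z))*y))): (((12*(y+z))*y)+((12*(y+z))*y)) -> ((12*(y+z))*(y+y))
Apply DISTRIBUTE at root (target: ((12*(y+z))*(y+y))): ((12*(y+z))*(y+y)) -> (((12*(y+z))*y)+((12*(y+z))*y))
Apply DISTRIBUTE at LL (target: (12*(y+z))): (((12*(y+z))*y)+((12*(y+z))*y)) -> ((((12*y)+(12*z))*y)+((12*(y+z))*y))
Apply FACTOR at LL (target: ((12*y)+(12*z))): ((((12*y)+(12*z))*y)+((12*(y+z))*y)) -> (((12*(y+z))*y)+((12*(y+z))*y))

Answer: (((12*(y+z))*y)+((12*(y+z))*y))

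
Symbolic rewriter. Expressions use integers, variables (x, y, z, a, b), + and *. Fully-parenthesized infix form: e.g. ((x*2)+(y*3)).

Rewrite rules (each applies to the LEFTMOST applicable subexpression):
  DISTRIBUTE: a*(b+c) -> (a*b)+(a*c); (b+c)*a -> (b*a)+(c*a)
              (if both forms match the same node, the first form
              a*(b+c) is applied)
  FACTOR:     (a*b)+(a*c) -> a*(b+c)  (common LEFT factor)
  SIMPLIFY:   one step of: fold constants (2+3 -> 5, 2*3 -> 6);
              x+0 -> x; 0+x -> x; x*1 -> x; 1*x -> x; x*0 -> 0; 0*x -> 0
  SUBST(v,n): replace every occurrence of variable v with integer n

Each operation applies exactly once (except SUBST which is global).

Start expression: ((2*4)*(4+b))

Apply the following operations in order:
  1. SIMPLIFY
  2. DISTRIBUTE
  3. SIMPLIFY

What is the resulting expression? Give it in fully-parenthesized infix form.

Start: ((2*4)*(4+b))
Apply SIMPLIFY at L (target: (2*4)): ((2*4)*(4+b)) -> (8*(4+b))
Apply DISTRIBUTE at root (target: (8*(4+b))): (8*(4+b)) -> ((8*4)+(8*b))
Apply SIMPLIFY at L (target: (8*4)): ((8*4)+(8*b)) -> (32+(8*b))

Answer: (32+(8*b))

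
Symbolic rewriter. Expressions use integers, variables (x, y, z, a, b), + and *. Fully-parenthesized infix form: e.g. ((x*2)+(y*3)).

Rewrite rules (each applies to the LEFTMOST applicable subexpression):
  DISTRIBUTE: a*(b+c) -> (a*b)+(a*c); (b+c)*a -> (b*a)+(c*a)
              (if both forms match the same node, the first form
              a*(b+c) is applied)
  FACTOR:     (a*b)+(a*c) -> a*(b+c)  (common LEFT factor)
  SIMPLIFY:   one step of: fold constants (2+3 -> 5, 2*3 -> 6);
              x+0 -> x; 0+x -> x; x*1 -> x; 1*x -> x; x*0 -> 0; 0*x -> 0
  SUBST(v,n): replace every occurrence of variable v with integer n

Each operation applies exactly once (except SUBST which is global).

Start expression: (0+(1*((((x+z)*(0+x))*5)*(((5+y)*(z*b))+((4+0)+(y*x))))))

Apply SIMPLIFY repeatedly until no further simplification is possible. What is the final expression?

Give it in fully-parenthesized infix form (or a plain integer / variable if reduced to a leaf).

Answer: ((((x+z)*x)*5)*(((5+y)*(z*b))+(4+(y*x))))

Derivation:
Start: (0+(1*((((x+z)*(0+x))*5)*(((5+y)*(z*b))+((4+0)+(y*x))))))
Step 1: at root: (0+(1*((((x+z)*(0+x))*5)*(((5+y)*(z*b))+((4+0)+(y*x)))))) -> (1*((((x+z)*(0+x))*5)*(((5+y)*(z*b))+((4+0)+(y*x))))); overall: (0+(1*((((x+z)*(0+x))*5)*(((5+y)*(z*b))+((4+0)+(y*x)))))) -> (1*((((x+z)*(0+x))*5)*(((5+y)*(z*b))+((4+0)+(y*x)))))
Step 2: at root: (1*((((x+z)*(0+x))*5)*(((5+y)*(z*b))+((4+0)+(y*x))))) -> ((((x+z)*(0+x))*5)*(((5+y)*(z*b))+((4+0)+(y*x)))); overall: (1*((((x+z)*(0+x))*5)*(((5+y)*(z*b))+((4+0)+(y*x))))) -> ((((x+z)*(0+x))*5)*(((5+y)*(z*b))+((4+0)+(y*x))))
Step 3: at LLR: (0+x) -> x; overall: ((((x+z)*(0+x))*5)*(((5+y)*(z*b))+((4+0)+(y*x)))) -> ((((x+z)*x)*5)*(((5+y)*(z*b))+((4+0)+(y*x))))
Step 4: at RRL: (4+0) -> 4; overall: ((((x+z)*x)*5)*(((5+y)*(z*b))+((4+0)+(y*x)))) -> ((((x+z)*x)*5)*(((5+y)*(z*b))+(4+(y*x))))
Fixed point: ((((x+z)*x)*5)*(((5+y)*(z*b))+(4+(y*x))))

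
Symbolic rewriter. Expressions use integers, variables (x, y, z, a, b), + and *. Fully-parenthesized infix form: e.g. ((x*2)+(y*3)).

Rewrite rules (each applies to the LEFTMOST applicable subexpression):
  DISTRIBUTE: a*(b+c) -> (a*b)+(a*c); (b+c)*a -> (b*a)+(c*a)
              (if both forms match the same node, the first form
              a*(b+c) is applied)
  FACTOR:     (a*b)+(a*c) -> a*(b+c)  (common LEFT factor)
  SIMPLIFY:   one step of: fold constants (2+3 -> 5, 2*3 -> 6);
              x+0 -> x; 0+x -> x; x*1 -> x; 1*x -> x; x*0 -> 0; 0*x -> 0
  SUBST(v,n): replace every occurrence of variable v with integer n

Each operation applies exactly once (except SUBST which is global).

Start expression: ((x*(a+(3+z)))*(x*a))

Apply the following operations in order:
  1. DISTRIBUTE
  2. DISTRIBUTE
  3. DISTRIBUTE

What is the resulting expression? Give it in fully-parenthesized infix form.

Start: ((x*(a+(3+z)))*(x*a))
Apply DISTRIBUTE at L (target: (x*(a+(3+z)))): ((x*(a+(3+z)))*(x*a)) -> (((x*a)+(x*(3+z)))*(x*a))
Apply DISTRIBUTE at root (target: (((x*a)+(x*(3+z)))*(x*a))): (((x*a)+(x*(3+z)))*(x*a)) -> (((x*a)*(x*a))+((x*(3+z))*(x*a)))
Apply DISTRIBUTE at RL (target: (x*(3+z))): (((x*a)*(x*a))+((x*(3+z))*(x*a))) -> (((x*a)*(x*a))+(((x*3)+(x*z))*(x*a)))

Answer: (((x*a)*(x*a))+(((x*3)+(x*z))*(x*a)))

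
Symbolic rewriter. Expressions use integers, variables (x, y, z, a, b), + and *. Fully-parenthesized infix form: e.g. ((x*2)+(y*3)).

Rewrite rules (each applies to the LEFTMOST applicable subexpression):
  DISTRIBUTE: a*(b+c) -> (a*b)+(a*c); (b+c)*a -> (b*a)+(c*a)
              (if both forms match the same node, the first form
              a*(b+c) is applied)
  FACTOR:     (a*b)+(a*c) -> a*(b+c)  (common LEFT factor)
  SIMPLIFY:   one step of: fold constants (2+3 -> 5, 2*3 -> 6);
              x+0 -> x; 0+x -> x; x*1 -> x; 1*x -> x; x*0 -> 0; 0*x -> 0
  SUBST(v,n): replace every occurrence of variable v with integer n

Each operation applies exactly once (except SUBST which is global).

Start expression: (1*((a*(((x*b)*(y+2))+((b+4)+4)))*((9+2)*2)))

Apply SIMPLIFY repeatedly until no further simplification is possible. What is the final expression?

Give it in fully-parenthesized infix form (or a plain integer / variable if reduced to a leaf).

Start: (1*((a*(((x*b)*(y+2))+((b+4)+4)))*((9+2)*2)))
Step 1: at root: (1*((a*(((x*b)*(y+2))+((b+4)+4)))*((9+2)*2))) -> ((a*(((x*b)*(y+2))+((b+4)+4)))*((9+2)*2)); overall: (1*((a*(((x*b)*(y+2))+((b+4)+4)))*((9+2)*2))) -> ((a*(((x*b)*(y+2))+((b+4)+4)))*((9+2)*2))
Step 2: at RL: (9+2) -> 11; overall: ((a*(((x*b)*(y+2))+((b+4)+4)))*((9+2)*2)) -> ((a*(((x*b)*(y+2))+((b+4)+4)))*(11*2))
Step 3: at R: (11*2) -> 22; overall: ((a*(((x*b)*(y+2))+((b+4)+4)))*(11*2)) -> ((a*(((x*b)*(y+2))+((b+4)+4)))*22)
Fixed point: ((a*(((x*b)*(y+2))+((b+4)+4)))*22)

Answer: ((a*(((x*b)*(y+2))+((b+4)+4)))*22)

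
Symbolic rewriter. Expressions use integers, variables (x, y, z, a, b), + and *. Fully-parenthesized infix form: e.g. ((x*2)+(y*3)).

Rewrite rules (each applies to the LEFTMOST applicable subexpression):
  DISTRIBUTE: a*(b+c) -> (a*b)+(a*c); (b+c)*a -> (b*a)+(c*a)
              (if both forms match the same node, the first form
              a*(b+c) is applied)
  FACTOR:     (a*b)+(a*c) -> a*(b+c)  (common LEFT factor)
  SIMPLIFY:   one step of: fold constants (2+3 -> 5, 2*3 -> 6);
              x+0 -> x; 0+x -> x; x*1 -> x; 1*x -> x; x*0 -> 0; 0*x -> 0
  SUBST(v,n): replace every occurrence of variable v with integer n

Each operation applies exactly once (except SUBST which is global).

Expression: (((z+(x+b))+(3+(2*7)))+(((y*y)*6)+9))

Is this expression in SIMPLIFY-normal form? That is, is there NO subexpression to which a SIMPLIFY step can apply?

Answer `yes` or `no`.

Expression: (((z+(x+b))+(3+(2*7)))+(((y*y)*6)+9))
Scanning for simplifiable subexpressions (pre-order)...
  at root: (((z+(x+b))+(3+(2*7)))+(((y*y)*6)+9)) (not simplifiable)
  at L: ((z+(x+b))+(3+(2*7))) (not simplifiable)
  at LL: (z+(x+b)) (not simplifiable)
  at LLR: (x+b) (not simplifiable)
  at LR: (3+(2*7)) (not simplifiable)
  at LRR: (2*7) (SIMPLIFIABLE)
  at R: (((y*y)*6)+9) (not simplifiable)
  at RL: ((y*y)*6) (not simplifiable)
  at RLL: (y*y) (not simplifiable)
Found simplifiable subexpr at path LRR: (2*7)
One SIMPLIFY step would give: (((z+(x+b))+(3+14))+(((y*y)*6)+9))
-> NOT in normal form.

Answer: no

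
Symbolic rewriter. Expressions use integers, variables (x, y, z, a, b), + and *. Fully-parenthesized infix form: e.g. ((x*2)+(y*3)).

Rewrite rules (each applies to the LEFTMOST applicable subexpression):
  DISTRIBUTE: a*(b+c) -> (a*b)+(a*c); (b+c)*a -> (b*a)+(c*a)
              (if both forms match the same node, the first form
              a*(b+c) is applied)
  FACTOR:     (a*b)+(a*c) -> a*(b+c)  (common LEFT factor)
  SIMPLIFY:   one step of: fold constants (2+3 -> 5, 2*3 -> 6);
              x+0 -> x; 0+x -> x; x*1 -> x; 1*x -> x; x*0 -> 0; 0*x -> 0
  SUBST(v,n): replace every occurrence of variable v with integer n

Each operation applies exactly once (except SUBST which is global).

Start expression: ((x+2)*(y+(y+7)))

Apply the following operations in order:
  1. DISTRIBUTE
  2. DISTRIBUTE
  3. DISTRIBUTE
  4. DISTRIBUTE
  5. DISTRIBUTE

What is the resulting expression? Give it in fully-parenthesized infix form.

Answer: (((x*y)+(2*y))+(((x*y)+(2*y))+((x*7)+(2*7))))

Derivation:
Start: ((x+2)*(y+(y+7)))
Apply DISTRIBUTE at root (target: ((x+2)*(y+(y+7)))): ((x+2)*(y+(y+7))) -> (((x+2)*y)+((x+2)*(y+7)))
Apply DISTRIBUTE at L (target: ((x+2)*y)): (((x+2)*y)+((x+2)*(y+7))) -> (((x*y)+(2*y))+((x+2)*(y+7)))
Apply DISTRIBUTE at R (target: ((x+2)*(y+7))): (((x*y)+(2*y))+((x+2)*(y+7))) -> (((x*y)+(2*y))+(((x+2)*y)+((x+2)*7)))
Apply DISTRIBUTE at RL (target: ((x+2)*y)): (((x*y)+(2*y))+(((x+2)*y)+((x+2)*7))) -> (((x*y)+(2*y))+(((x*y)+(2*y))+((x+2)*7)))
Apply DISTRIBUTE at RR (target: ((x+2)*7)): (((x*y)+(2*y))+(((x*y)+(2*y))+((x+2)*7))) -> (((x*y)+(2*y))+(((x*y)+(2*y))+((x*7)+(2*7))))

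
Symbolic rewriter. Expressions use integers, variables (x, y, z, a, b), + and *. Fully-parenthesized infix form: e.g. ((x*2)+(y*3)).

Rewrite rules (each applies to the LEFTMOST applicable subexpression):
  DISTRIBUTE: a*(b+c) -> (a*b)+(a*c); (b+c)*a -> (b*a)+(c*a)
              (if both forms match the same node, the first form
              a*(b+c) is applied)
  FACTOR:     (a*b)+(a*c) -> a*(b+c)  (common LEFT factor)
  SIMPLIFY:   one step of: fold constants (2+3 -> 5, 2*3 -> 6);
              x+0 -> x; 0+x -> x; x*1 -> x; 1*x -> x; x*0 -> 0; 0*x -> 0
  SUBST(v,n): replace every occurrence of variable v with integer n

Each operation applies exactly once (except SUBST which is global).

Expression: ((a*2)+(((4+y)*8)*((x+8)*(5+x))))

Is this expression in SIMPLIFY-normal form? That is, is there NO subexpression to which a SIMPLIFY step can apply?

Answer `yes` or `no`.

Answer: yes

Derivation:
Expression: ((a*2)+(((4+y)*8)*((x+8)*(5+x))))
Scanning for simplifiable subexpressions (pre-order)...
  at root: ((a*2)+(((4+y)*8)*((x+8)*(5+x)))) (not simplifiable)
  at L: (a*2) (not simplifiable)
  at R: (((4+y)*8)*((x+8)*(5+x))) (not simplifiable)
  at RL: ((4+y)*8) (not simplifiable)
  at RLL: (4+y) (not simplifiable)
  at RR: ((x+8)*(5+x)) (not simplifiable)
  at RRL: (x+8) (not simplifiable)
  at RRR: (5+x) (not simplifiable)
Result: no simplifiable subexpression found -> normal form.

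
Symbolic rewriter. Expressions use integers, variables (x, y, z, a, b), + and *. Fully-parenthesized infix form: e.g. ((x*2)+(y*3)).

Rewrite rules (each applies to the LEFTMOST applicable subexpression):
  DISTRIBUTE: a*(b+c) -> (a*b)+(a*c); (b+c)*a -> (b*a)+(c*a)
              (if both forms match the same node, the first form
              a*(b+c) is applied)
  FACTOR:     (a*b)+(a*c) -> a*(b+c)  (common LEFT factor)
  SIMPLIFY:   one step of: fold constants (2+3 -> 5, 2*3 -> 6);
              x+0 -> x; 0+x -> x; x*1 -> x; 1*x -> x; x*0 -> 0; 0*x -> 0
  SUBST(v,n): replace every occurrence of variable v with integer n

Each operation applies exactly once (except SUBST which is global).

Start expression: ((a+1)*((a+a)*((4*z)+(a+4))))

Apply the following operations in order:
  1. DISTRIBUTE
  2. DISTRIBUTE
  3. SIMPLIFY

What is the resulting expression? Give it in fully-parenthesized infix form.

Start: ((a+1)*((a+a)*((4*z)+(a+4))))
Apply DISTRIBUTE at root (target: ((a+1)*((a+a)*((4*z)+(a+4))))): ((a+1)*((a+a)*((4*z)+(a+4)))) -> ((a*((a+a)*((4*z)+(a+4))))+(1*((a+a)*((4*z)+(a+4)))))
Apply DISTRIBUTE at LR (target: ((a+a)*((4*z)+(a+4)))): ((a*((a+a)*((4*z)+(a+4))))+(1*((a+a)*((4*z)+(a+4))))) -> ((a*(((a+a)*(4*z))+((a+a)*(a+4))))+(1*((a+a)*((4*z)+(a+4)))))
Apply SIMPLIFY at R (target: (1*((a+a)*((4*z)+(a+4))))): ((a*(((a+a)*(4*z))+((a+a)*(a+4))))+(1*((a+a)*((4*z)+(a+4))))) -> ((a*(((a+a)*(4*z))+((a+a)*(a+4))))+((a+a)*((4*z)+(a+4))))

Answer: ((a*(((a+a)*(4*z))+((a+a)*(a+4))))+((a+a)*((4*z)+(a+4))))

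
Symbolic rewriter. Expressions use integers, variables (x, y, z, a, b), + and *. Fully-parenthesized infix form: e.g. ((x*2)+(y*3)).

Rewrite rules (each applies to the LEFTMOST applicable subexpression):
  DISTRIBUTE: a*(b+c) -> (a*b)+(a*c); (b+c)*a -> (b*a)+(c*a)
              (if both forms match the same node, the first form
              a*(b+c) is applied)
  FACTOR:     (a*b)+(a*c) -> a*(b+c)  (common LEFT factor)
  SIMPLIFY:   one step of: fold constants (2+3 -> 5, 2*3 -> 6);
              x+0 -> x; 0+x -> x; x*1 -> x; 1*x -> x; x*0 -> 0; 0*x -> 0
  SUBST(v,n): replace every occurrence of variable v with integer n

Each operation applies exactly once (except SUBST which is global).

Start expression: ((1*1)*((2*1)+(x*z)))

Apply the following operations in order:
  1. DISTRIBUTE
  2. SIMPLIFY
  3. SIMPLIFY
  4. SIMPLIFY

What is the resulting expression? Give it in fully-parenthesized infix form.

Answer: (2+((1*1)*(x*z)))

Derivation:
Start: ((1*1)*((2*1)+(x*z)))
Apply DISTRIBUTE at root (target: ((1*1)*((2*1)+(x*z)))): ((1*1)*((2*1)+(x*z))) -> (((1*1)*(2*1))+((1*1)*(x*z)))
Apply SIMPLIFY at LL (target: (1*1)): (((1*1)*(2*1))+((1*1)*(x*z))) -> ((1*(2*1))+((1*1)*(x*z)))
Apply SIMPLIFY at L (target: (1*(2*1))): ((1*(2*1))+((1*1)*(x*z))) -> ((2*1)+((1*1)*(x*z)))
Apply SIMPLIFY at L (target: (2*1)): ((2*1)+((1*1)*(x*z))) -> (2+((1*1)*(x*z)))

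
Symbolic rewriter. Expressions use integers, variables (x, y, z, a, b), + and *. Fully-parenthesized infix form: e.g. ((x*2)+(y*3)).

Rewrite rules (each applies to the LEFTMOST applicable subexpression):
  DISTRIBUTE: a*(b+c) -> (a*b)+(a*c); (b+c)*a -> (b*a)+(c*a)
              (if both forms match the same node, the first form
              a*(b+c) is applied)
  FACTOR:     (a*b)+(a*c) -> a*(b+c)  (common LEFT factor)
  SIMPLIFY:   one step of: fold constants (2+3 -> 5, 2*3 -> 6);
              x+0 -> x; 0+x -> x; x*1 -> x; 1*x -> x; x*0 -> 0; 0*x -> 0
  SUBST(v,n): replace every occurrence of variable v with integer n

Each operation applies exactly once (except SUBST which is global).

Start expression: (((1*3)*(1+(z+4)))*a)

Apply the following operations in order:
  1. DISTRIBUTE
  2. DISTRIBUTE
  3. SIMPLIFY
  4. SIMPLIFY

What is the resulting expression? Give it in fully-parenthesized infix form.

Answer: ((3*a)+(((1*3)*(z+4))*a))

Derivation:
Start: (((1*3)*(1+(z+4)))*a)
Apply DISTRIBUTE at L (target: ((1*3)*(1+(z+4)))): (((1*3)*(1+(z+4)))*a) -> ((((1*3)*1)+((1*3)*(z+4)))*a)
Apply DISTRIBUTE at root (target: ((((1*3)*1)+((1*3)*(z+4)))*a)): ((((1*3)*1)+((1*3)*(z+4)))*a) -> ((((1*3)*1)*a)+(((1*3)*(z+4))*a))
Apply SIMPLIFY at LL (target: ((1*3)*1)): ((((1*3)*1)*a)+(((1*3)*(z+4))*a)) -> (((1*3)*a)+(((1*3)*(z+4))*a))
Apply SIMPLIFY at LL (target: (1*3)): (((1*3)*a)+(((1*3)*(z+4))*a)) -> ((3*a)+(((1*3)*(z+4))*a))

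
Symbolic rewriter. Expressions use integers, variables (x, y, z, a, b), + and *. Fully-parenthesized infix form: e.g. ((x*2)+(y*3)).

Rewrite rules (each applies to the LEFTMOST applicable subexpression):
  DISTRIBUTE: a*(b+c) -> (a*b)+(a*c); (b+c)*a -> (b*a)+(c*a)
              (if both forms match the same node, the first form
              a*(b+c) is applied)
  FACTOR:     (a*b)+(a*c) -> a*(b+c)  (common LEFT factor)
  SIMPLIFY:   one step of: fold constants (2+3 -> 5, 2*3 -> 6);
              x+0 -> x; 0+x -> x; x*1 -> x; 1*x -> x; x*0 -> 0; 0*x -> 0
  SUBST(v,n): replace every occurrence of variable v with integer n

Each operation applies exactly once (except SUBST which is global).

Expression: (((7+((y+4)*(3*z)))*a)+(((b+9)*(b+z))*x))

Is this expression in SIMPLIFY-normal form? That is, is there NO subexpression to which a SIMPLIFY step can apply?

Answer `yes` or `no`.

Answer: yes

Derivation:
Expression: (((7+((y+4)*(3*z)))*a)+(((b+9)*(b+z))*x))
Scanning for simplifiable subexpressions (pre-order)...
  at root: (((7+((y+4)*(3*z)))*a)+(((b+9)*(b+z))*x)) (not simplifiable)
  at L: ((7+((y+4)*(3*z)))*a) (not simplifiable)
  at LL: (7+((y+4)*(3*z))) (not simplifiable)
  at LLR: ((y+4)*(3*z)) (not simplifiable)
  at LLRL: (y+4) (not simplifiable)
  at LLRR: (3*z) (not simplifiable)
  at R: (((b+9)*(b+z))*x) (not simplifiable)
  at RL: ((b+9)*(b+z)) (not simplifiable)
  at RLL: (b+9) (not simplifiable)
  at RLR: (b+z) (not simplifiable)
Result: no simplifiable subexpression found -> normal form.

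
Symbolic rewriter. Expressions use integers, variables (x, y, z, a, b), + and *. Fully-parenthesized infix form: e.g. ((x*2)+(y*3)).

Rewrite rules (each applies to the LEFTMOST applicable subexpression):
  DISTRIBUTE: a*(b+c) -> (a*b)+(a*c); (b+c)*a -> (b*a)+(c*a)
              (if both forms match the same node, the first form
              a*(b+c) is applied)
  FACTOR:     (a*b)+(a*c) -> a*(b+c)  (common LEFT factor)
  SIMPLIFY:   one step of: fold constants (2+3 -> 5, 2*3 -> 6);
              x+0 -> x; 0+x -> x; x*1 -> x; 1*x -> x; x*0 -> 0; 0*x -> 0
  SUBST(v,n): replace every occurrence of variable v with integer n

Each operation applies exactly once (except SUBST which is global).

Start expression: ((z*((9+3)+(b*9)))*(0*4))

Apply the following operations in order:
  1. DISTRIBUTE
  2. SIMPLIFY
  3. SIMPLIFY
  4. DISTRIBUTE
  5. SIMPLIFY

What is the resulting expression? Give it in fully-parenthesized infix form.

Answer: (0+((z*(b*9))*0))

Derivation:
Start: ((z*((9+3)+(b*9)))*(0*4))
Apply DISTRIBUTE at L (target: (z*((9+3)+(b*9)))): ((z*((9+3)+(b*9)))*(0*4)) -> (((z*(9+3))+(z*(b*9)))*(0*4))
Apply SIMPLIFY at LLR (target: (9+3)): (((z*(9+3))+(z*(b*9)))*(0*4)) -> (((z*12)+(z*(b*9)))*(0*4))
Apply SIMPLIFY at R (target: (0*4)): (((z*12)+(z*(b*9)))*(0*4)) -> (((z*12)+(z*(b*9)))*0)
Apply DISTRIBUTE at root (target: (((z*12)+(z*(b*9)))*0)): (((z*12)+(z*(b*9)))*0) -> (((z*12)*0)+((z*(b*9))*0))
Apply SIMPLIFY at L (target: ((z*12)*0)): (((z*12)*0)+((z*(b*9))*0)) -> (0+((z*(b*9))*0))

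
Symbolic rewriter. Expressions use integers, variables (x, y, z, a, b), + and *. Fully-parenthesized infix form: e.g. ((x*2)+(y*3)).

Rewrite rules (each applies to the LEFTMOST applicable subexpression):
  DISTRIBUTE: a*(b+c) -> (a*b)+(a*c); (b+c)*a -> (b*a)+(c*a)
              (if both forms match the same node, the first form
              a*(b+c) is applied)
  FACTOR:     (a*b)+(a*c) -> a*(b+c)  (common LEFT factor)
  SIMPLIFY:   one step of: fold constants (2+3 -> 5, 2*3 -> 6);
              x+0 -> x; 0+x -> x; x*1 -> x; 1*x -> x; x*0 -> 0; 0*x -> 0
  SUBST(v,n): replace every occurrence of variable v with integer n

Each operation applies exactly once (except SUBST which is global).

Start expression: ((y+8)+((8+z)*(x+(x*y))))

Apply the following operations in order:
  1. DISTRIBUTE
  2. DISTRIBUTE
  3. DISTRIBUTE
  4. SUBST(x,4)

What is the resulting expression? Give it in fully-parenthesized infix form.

Start: ((y+8)+((8+z)*(x+(x*y))))
Apply DISTRIBUTE at R (target: ((8+z)*(x+(x*y)))): ((y+8)+((8+z)*(x+(x*y)))) -> ((y+8)+(((8+z)*x)+((8+z)*(x*y))))
Apply DISTRIBUTE at RL (target: ((8+z)*x)): ((y+8)+(((8+z)*x)+((8+z)*(x*y)))) -> ((y+8)+(((8*x)+(z*x))+((8+z)*(x*y))))
Apply DISTRIBUTE at RR (target: ((8+z)*(x*y))): ((y+8)+(((8*x)+(z*x))+((8+z)*(x*y)))) -> ((y+8)+(((8*x)+(z*x))+((8*(x*y))+(z*(x*y)))))
Apply SUBST(x,4): ((y+8)+(((8*x)+(z*x))+((8*(x*y))+(z*(x*y))))) -> ((y+8)+(((8*4)+(z*4))+((8*(4*y))+(z*(4*y)))))

Answer: ((y+8)+(((8*4)+(z*4))+((8*(4*y))+(z*(4*y)))))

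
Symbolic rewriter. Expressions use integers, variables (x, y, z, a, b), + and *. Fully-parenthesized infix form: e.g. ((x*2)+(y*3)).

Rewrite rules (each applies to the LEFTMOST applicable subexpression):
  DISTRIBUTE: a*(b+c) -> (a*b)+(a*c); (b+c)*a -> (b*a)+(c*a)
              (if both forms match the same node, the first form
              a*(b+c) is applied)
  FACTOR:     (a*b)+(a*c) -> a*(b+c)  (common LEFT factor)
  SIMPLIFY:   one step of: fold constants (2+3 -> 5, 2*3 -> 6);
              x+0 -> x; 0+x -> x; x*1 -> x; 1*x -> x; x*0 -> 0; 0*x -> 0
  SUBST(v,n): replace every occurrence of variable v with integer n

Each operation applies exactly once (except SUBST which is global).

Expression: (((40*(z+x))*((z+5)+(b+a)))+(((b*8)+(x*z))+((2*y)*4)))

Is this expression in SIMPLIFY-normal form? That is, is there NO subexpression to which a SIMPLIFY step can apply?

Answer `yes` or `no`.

Expression: (((40*(z+x))*((z+5)+(b+a)))+(((b*8)+(x*z))+((2*y)*4)))
Scanning for simplifiable subexpressions (pre-order)...
  at root: (((40*(z+x))*((z+5)+(b+a)))+(((b*8)+(x*z))+((2*y)*4))) (not simplifiable)
  at L: ((40*(z+x))*((z+5)+(b+a))) (not simplifiable)
  at LL: (40*(z+x)) (not simplifiable)
  at LLR: (z+x) (not simplifiable)
  at LR: ((z+5)+(b+a)) (not simplifiable)
  at LRL: (z+5) (not simplifiable)
  at LRR: (b+a) (not simplifiable)
  at R: (((b*8)+(x*z))+((2*y)*4)) (not simplifiable)
  at RL: ((b*8)+(x*z)) (not simplifiable)
  at RLL: (b*8) (not simplifiable)
  at RLR: (x*z) (not simplifiable)
  at RR: ((2*y)*4) (not simplifiable)
  at RRL: (2*y) (not simplifiable)
Result: no simplifiable subexpression found -> normal form.

Answer: yes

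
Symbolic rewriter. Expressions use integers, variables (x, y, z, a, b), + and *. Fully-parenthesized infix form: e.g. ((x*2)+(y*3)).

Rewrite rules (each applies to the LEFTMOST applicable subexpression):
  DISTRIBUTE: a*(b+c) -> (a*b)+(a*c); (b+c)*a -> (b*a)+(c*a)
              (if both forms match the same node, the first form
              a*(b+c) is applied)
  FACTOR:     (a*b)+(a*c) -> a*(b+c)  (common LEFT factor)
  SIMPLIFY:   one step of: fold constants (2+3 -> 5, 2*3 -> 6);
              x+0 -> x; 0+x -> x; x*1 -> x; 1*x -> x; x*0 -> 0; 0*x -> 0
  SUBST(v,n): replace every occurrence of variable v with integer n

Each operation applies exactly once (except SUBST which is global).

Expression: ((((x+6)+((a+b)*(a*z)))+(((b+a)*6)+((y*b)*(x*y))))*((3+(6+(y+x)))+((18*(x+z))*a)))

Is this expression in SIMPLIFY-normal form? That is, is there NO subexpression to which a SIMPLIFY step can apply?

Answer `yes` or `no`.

Expression: ((((x+6)+((a+b)*(a*z)))+(((b+a)*6)+((y*b)*(x*y))))*((3+(6+(y+x)))+((18*(x+z))*a)))
Scanning for simplifiable subexpressions (pre-order)...
  at root: ((((x+6)+((a+b)*(a*z)))+(((b+a)*6)+((y*b)*(x*y))))*((3+(6+(y+x)))+((18*(x+z))*a))) (not simplifiable)
  at L: (((x+6)+((a+b)*(a*z)))+(((b+a)*6)+((y*b)*(x*y)))) (not simplifiable)
  at LL: ((x+6)+((a+b)*(a*z))) (not simplifiable)
  at LLL: (x+6) (not simplifiable)
  at LLR: ((a+b)*(a*z)) (not simplifiable)
  at LLRL: (a+b) (not simplifiable)
  at LLRR: (a*z) (not simplifiable)
  at LR: (((b+a)*6)+((y*b)*(x*y))) (not simplifiable)
  at LRL: ((b+a)*6) (not simplifiable)
  at LRLL: (b+a) (not simplifiable)
  at LRR: ((y*b)*(x*y)) (not simplifiable)
  at LRRL: (y*b) (not simplifiable)
  at LRRR: (x*y) (not simplifiable)
  at R: ((3+(6+(y+x)))+((18*(x+z))*a)) (not simplifiable)
  at RL: (3+(6+(y+x))) (not simplifiable)
  at RLR: (6+(y+x)) (not simplifiable)
  at RLRR: (y+x) (not simplifiable)
  at RR: ((18*(x+z))*a) (not simplifiable)
  at RRL: (18*(x+z)) (not simplifiable)
  at RRLR: (x+z) (not simplifiable)
Result: no simplifiable subexpression found -> normal form.

Answer: yes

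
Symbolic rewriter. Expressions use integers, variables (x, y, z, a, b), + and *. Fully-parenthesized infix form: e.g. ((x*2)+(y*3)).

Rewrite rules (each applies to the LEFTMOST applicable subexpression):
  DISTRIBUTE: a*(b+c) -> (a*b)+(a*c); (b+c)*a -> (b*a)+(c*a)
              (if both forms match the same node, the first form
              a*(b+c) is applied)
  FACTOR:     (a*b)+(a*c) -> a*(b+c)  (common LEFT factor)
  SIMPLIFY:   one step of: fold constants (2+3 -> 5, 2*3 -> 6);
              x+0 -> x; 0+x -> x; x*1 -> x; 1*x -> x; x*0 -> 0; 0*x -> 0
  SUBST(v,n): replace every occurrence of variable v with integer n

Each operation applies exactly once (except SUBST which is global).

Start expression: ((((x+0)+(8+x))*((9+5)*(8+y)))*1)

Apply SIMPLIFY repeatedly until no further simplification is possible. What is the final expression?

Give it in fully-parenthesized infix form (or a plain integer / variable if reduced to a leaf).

Answer: ((x+(8+x))*(14*(8+y)))

Derivation:
Start: ((((x+0)+(8+x))*((9+5)*(8+y)))*1)
Step 1: at root: ((((x+0)+(8+x))*((9+5)*(8+y)))*1) -> (((x+0)+(8+x))*((9+5)*(8+y))); overall: ((((x+0)+(8+x))*((9+5)*(8+y)))*1) -> (((x+0)+(8+x))*((9+5)*(8+y)))
Step 2: at LL: (x+0) -> x; overall: (((x+0)+(8+x))*((9+5)*(8+y))) -> ((x+(8+x))*((9+5)*(8+y)))
Step 3: at RL: (9+5) -> 14; overall: ((x+(8+x))*((9+5)*(8+y))) -> ((x+(8+x))*(14*(8+y)))
Fixed point: ((x+(8+x))*(14*(8+y)))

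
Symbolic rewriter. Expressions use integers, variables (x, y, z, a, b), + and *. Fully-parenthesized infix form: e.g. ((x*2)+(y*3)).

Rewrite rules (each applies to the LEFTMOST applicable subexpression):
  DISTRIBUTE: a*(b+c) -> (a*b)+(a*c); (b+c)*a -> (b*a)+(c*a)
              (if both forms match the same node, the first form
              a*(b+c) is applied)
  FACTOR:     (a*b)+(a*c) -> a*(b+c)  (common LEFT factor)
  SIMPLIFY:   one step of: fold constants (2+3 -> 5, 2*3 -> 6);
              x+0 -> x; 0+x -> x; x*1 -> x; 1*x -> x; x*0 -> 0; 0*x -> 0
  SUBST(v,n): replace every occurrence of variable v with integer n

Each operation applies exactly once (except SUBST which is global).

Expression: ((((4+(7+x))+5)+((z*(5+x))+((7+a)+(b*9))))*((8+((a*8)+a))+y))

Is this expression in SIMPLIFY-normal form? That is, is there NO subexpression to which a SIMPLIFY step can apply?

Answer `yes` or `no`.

Expression: ((((4+(7+x))+5)+((z*(5+x))+((7+a)+(b*9))))*((8+((a*8)+a))+y))
Scanning for simplifiable subexpressions (pre-order)...
  at root: ((((4+(7+x))+5)+((z*(5+x))+((7+a)+(b*9))))*((8+((a*8)+a))+y)) (not simplifiable)
  at L: (((4+(7+x))+5)+((z*(5+x))+((7+a)+(b*9)))) (not simplifiable)
  at LL: ((4+(7+x))+5) (not simplifiable)
  at LLL: (4+(7+x)) (not simplifiable)
  at LLLR: (7+x) (not simplifiable)
  at LR: ((z*(5+x))+((7+a)+(b*9))) (not simplifiable)
  at LRL: (z*(5+x)) (not simplifiable)
  at LRLR: (5+x) (not simplifiable)
  at LRR: ((7+a)+(b*9)) (not simplifiable)
  at LRRL: (7+a) (not simplifiable)
  at LRRR: (b*9) (not simplifiable)
  at R: ((8+((a*8)+a))+y) (not simplifiable)
  at RL: (8+((a*8)+a)) (not simplifiable)
  at RLR: ((a*8)+a) (not simplifiable)
  at RLRL: (a*8) (not simplifiable)
Result: no simplifiable subexpression found -> normal form.

Answer: yes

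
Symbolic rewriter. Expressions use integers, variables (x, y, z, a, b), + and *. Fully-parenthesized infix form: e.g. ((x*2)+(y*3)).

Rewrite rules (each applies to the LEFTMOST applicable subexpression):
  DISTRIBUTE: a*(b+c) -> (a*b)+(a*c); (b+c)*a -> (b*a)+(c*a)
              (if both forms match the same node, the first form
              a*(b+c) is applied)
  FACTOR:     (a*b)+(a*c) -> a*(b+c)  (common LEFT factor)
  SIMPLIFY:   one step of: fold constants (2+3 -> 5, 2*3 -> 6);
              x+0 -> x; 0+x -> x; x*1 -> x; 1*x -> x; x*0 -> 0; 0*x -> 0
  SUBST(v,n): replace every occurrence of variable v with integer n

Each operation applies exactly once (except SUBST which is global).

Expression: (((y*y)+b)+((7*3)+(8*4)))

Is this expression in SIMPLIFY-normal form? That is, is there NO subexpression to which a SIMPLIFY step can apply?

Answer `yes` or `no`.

Answer: no

Derivation:
Expression: (((y*y)+b)+((7*3)+(8*4)))
Scanning for simplifiable subexpressions (pre-order)...
  at root: (((y*y)+b)+((7*3)+(8*4))) (not simplifiable)
  at L: ((y*y)+b) (not simplifiable)
  at LL: (y*y) (not simplifiable)
  at R: ((7*3)+(8*4)) (not simplifiable)
  at RL: (7*3) (SIMPLIFIABLE)
  at RR: (8*4) (SIMPLIFIABLE)
Found simplifiable subexpr at path RL: (7*3)
One SIMPLIFY step would give: (((y*y)+b)+(21+(8*4)))
-> NOT in normal form.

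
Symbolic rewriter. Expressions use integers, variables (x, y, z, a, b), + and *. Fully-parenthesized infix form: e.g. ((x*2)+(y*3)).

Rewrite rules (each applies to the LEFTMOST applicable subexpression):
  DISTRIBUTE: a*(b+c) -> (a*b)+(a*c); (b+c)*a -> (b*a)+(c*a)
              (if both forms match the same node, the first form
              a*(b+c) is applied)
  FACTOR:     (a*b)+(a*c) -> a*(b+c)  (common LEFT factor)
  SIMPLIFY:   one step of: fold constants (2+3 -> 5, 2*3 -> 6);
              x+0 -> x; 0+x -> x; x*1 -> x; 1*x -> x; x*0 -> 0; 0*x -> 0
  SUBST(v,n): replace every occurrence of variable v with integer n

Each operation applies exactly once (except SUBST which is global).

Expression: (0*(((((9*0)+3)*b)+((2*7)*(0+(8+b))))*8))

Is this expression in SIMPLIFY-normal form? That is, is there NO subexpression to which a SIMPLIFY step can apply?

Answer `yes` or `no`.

Expression: (0*(((((9*0)+3)*b)+((2*7)*(0+(8+b))))*8))
Scanning for simplifiable subexpressions (pre-order)...
  at root: (0*(((((9*0)+3)*b)+((2*7)*(0+(8+b))))*8)) (SIMPLIFIABLE)
  at R: (((((9*0)+3)*b)+((2*7)*(0+(8+b))))*8) (not simplifiable)
  at RL: ((((9*0)+3)*b)+((2*7)*(0+(8+b)))) (not simplifiable)
  at RLL: (((9*0)+3)*b) (not simplifiable)
  at RLLL: ((9*0)+3) (not simplifiable)
  at RLLLL: (9*0) (SIMPLIFIABLE)
  at RLR: ((2*7)*(0+(8+b))) (not simplifiable)
  at RLRL: (2*7) (SIMPLIFIABLE)
  at RLRR: (0+(8+b)) (SIMPLIFIABLE)
  at RLRRR: (8+b) (not simplifiable)
Found simplifiable subexpr at path root: (0*(((((9*0)+3)*b)+((2*7)*(0+(8+b))))*8))
One SIMPLIFY step would give: 0
-> NOT in normal form.

Answer: no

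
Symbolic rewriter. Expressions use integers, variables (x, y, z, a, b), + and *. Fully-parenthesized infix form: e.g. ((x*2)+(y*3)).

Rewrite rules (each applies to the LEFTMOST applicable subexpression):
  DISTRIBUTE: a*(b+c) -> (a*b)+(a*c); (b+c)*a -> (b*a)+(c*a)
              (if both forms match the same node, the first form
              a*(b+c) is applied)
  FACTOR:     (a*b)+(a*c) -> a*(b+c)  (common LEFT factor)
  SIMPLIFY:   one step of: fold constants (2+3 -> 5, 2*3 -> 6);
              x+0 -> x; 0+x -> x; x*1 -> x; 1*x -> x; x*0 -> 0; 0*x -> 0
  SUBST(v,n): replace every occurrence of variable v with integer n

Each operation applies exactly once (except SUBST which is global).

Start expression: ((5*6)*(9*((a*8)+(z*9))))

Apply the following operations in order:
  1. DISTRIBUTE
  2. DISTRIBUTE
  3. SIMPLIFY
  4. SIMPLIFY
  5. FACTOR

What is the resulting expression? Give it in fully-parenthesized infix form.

Start: ((5*6)*(9*((a*8)+(z*9))))
Apply DISTRIBUTE at R (target: (9*((a*8)+(z*9)))): ((5*6)*(9*((a*8)+(z*9)))) -> ((5*6)*((9*(a*8))+(9*(z*9))))
Apply DISTRIBUTE at root (target: ((5*6)*((9*(a*8))+(9*(z*9))))): ((5*6)*((9*(a*8))+(9*(z*9)))) -> (((5*6)*(9*(a*8)))+((5*6)*(9*(z*9))))
Apply SIMPLIFY at LL (target: (5*6)): (((5*6)*(9*(a*8)))+((5*6)*(9*(z*9)))) -> ((30*(9*(a*8)))+((5*6)*(9*(z*9))))
Apply SIMPLIFY at RL (target: (5*6)): ((30*(9*(a*8)))+((5*6)*(9*(z*9)))) -> ((30*(9*(a*8)))+(30*(9*(z*9))))
Apply FACTOR at root (target: ((30*(9*(a*8)))+(30*(9*(z*9))))): ((30*(9*(a*8)))+(30*(9*(z*9)))) -> (30*((9*(a*8))+(9*(z*9))))

Answer: (30*((9*(a*8))+(9*(z*9))))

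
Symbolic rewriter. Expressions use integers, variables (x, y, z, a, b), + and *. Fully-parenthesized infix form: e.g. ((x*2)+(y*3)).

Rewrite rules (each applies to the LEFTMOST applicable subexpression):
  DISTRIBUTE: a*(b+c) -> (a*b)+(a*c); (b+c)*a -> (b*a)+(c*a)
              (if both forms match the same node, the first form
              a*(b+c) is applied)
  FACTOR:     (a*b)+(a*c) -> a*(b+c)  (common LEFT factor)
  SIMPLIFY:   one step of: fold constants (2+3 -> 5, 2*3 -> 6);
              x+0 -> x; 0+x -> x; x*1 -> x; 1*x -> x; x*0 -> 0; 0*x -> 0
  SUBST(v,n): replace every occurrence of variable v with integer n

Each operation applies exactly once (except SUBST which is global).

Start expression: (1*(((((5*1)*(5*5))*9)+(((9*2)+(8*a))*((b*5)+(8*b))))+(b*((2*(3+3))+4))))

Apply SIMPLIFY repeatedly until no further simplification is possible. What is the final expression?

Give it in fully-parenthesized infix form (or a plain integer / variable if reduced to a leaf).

Start: (1*(((((5*1)*(5*5))*9)+(((9*2)+(8*a))*((b*5)+(8*b))))+(b*((2*(3+3))+4))))
Step 1: at root: (1*(((((5*1)*(5*5))*9)+(((9*2)+(8*a))*((b*5)+(8*b))))+(b*((2*(3+3))+4)))) -> (((((5*1)*(5*5))*9)+(((9*2)+(8*a))*((b*5)+(8*b))))+(b*((2*(3+3))+4))); overall: (1*(((((5*1)*(5*5))*9)+(((9*2)+(8*a))*((b*5)+(8*b))))+(b*((2*(3+3))+4)))) -> (((((5*1)*(5*5))*9)+(((9*2)+(8*a))*((b*5)+(8*b))))+(b*((2*(3+3))+4)))
Step 2: at LLLL: (5*1) -> 5; overall: (((((5*1)*(5*5))*9)+(((9*2)+(8*a))*((b*5)+(8*b))))+(b*((2*(3+3))+4))) -> ((((5*(5*5))*9)+(((9*2)+(8*a))*((b*5)+(8*b))))+(b*((2*(3+3))+4)))
Step 3: at LLLR: (5*5) -> 25; overall: ((((5*(5*5))*9)+(((9*2)+(8*a))*((b*5)+(8*b))))+(b*((2*(3+3))+4))) -> ((((5*25)*9)+(((9*2)+(8*a))*((b*5)+(8*b))))+(b*((2*(3+3))+4)))
Step 4: at LLL: (5*25) -> 125; overall: ((((5*25)*9)+(((9*2)+(8*a))*((b*5)+(8*b))))+(b*((2*(3+3))+4))) -> (((125*9)+(((9*2)+(8*a))*((b*5)+(8*b))))+(b*((2*(3+3))+4)))
Step 5: at LL: (125*9) -> 1125; overall: (((125*9)+(((9*2)+(8*a))*((b*5)+(8*b))))+(b*((2*(3+3))+4))) -> ((1125+(((9*2)+(8*a))*((b*5)+(8*b))))+(b*((2*(3+3))+4)))
Step 6: at LRLL: (9*2) -> 18; overall: ((1125+(((9*2)+(8*a))*((b*5)+(8*b))))+(b*((2*(3+3))+4))) -> ((1125+((18+(8*a))*((b*5)+(8*b))))+(b*((2*(3+3))+4)))
Step 7: at RRLR: (3+3) -> 6; overall: ((1125+((18+(8*a))*((b*5)+(8*b))))+(b*((2*(3+3))+4))) -> ((1125+((18+(8*a))*((b*5)+(8*b))))+(b*((2*6)+4)))
Step 8: at RRL: (2*6) -> 12; overall: ((1125+((18+(8*a))*((b*5)+(8*b))))+(b*((2*6)+4))) -> ((1125+((18+(8*a))*((b*5)+(8*b))))+(b*(12+4)))
Step 9: at RR: (12+4) -> 16; overall: ((1125+((18+(8*a))*((b*5)+(8*b))))+(b*(12+4))) -> ((1125+((18+(8*a))*((b*5)+(8*b))))+(b*16))
Fixed point: ((1125+((18+(8*a))*((b*5)+(8*b))))+(b*16))

Answer: ((1125+((18+(8*a))*((b*5)+(8*b))))+(b*16))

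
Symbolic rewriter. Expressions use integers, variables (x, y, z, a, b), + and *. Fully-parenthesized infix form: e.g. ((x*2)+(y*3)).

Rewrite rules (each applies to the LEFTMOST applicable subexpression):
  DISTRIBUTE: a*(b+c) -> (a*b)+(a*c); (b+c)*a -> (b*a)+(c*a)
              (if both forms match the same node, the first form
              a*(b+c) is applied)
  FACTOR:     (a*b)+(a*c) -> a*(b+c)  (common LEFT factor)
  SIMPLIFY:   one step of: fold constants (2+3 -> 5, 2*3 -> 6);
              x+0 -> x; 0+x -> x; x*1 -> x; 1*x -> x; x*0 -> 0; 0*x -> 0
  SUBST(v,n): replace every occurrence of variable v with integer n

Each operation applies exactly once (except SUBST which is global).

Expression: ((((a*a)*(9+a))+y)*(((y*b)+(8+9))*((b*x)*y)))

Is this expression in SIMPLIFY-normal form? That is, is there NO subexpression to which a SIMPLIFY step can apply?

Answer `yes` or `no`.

Expression: ((((a*a)*(9+a))+y)*(((y*b)+(8+9))*((b*x)*y)))
Scanning for simplifiable subexpressions (pre-order)...
  at root: ((((a*a)*(9+a))+y)*(((y*b)+(8+9))*((b*x)*y))) (not simplifiable)
  at L: (((a*a)*(9+a))+y) (not simplifiable)
  at LL: ((a*a)*(9+a)) (not simplifiable)
  at LLL: (a*a) (not simplifiable)
  at LLR: (9+a) (not simplifiable)
  at R: (((y*b)+(8+9))*((b*x)*y)) (not simplifiable)
  at RL: ((y*b)+(8+9)) (not simplifiable)
  at RLL: (y*b) (not simplifiable)
  at RLR: (8+9) (SIMPLIFIABLE)
  at RR: ((b*x)*y) (not simplifiable)
  at RRL: (b*x) (not simplifiable)
Found simplifiable subexpr at path RLR: (8+9)
One SIMPLIFY step would give: ((((a*a)*(9+a))+y)*(((y*b)+17)*((b*x)*y)))
-> NOT in normal form.

Answer: no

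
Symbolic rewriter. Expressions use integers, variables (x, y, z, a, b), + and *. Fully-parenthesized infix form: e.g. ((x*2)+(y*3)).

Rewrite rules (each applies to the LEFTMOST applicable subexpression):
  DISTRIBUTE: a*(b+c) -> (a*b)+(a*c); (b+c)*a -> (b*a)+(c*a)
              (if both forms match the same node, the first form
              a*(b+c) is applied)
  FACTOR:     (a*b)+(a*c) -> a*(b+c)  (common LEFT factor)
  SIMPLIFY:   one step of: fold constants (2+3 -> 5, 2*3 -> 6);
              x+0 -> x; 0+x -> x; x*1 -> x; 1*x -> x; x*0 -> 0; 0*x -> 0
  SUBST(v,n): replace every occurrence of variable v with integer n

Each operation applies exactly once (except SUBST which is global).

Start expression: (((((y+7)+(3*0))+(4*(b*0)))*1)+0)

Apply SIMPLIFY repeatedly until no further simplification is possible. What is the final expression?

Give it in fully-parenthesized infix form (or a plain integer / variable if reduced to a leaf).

Answer: (y+7)

Derivation:
Start: (((((y+7)+(3*0))+(4*(b*0)))*1)+0)
Step 1: at root: (((((y+7)+(3*0))+(4*(b*0)))*1)+0) -> ((((y+7)+(3*0))+(4*(b*0)))*1); overall: (((((y+7)+(3*0))+(4*(b*0)))*1)+0) -> ((((y+7)+(3*0))+(4*(b*0)))*1)
Step 2: at root: ((((y+7)+(3*0))+(4*(b*0)))*1) -> (((y+7)+(3*0))+(4*(b*0))); overall: ((((y+7)+(3*0))+(4*(b*0)))*1) -> (((y+7)+(3*0))+(4*(b*0)))
Step 3: at LR: (3*0) -> 0; overall: (((y+7)+(3*0))+(4*(b*0))) -> (((y+7)+0)+(4*(b*0)))
Step 4: at L: ((y+7)+0) -> (y+7); overall: (((y+7)+0)+(4*(b*0))) -> ((y+7)+(4*(b*0)))
Step 5: at RR: (b*0) -> 0; overall: ((y+7)+(4*(b*0))) -> ((y+7)+(4*0))
Step 6: at R: (4*0) -> 0; overall: ((y+7)+(4*0)) -> ((y+7)+0)
Step 7: at root: ((y+7)+0) -> (y+7); overall: ((y+7)+0) -> (y+7)
Fixed point: (y+7)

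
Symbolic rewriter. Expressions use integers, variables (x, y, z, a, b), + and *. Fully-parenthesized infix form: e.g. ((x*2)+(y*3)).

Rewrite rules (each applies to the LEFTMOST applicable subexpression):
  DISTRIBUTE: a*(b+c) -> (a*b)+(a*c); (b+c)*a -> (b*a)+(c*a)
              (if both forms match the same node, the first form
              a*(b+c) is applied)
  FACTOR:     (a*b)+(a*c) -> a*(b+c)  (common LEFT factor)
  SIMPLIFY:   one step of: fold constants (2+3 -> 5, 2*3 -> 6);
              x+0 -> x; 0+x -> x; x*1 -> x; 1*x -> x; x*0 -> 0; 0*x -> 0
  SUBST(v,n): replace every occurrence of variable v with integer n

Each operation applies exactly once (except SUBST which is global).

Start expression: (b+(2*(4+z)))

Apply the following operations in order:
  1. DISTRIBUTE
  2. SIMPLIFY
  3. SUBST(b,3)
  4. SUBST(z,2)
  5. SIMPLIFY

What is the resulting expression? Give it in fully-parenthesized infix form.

Start: (b+(2*(4+z)))
Apply DISTRIBUTE at R (target: (2*(4+z))): (b+(2*(4+z))) -> (b+((2*4)+(2*z)))
Apply SIMPLIFY at RL (target: (2*4)): (b+((2*4)+(2*z))) -> (b+(8+(2*z)))
Apply SUBST(b,3): (b+(8+(2*z))) -> (3+(8+(2*z)))
Apply SUBST(z,2): (3+(8+(2*z))) -> (3+(8+(2*2)))
Apply SIMPLIFY at RR (target: (2*2)): (3+(8+(2*2))) -> (3+(8+4))

Answer: (3+(8+4))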